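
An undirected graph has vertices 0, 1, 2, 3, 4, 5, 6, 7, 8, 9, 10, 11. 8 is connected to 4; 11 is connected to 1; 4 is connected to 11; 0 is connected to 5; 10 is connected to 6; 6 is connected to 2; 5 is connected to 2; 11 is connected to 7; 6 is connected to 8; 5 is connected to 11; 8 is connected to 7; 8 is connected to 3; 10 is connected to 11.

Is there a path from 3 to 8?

Explore from 3.
Distance 1: reach 8.
Found 8.

Yes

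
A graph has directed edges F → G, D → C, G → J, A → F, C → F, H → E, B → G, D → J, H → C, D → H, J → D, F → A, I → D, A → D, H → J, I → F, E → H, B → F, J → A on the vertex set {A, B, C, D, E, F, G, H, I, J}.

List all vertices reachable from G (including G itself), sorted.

A, C, D, E, F, G, H, J

Start at G.
Its neighbours: J.
Then their neighbours: A, D.
Then next layer: C, F, H.
Then next layer: E.
Nothing further is reachable.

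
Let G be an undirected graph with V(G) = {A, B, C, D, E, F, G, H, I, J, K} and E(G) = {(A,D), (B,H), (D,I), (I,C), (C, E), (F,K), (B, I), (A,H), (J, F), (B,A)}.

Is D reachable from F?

Explore from F.
Distance 1: reach J, K.
The search is exhausted without reaching D; it lies in a different component.

No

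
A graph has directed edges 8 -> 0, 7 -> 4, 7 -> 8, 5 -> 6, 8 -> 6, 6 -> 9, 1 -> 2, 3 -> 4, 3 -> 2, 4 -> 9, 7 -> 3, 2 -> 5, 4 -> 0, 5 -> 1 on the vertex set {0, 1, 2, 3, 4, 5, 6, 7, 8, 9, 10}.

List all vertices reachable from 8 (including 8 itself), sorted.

0, 6, 8, 9

Start at 8.
Its neighbours: 0, 6.
Then their neighbours: 9.
Nothing further is reachable.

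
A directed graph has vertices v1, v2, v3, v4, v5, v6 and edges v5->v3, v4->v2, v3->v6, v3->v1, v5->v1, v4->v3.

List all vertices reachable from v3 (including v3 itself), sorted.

v1, v3, v6

Start at v3.
Its neighbours: v1, v6.
Nothing further is reachable.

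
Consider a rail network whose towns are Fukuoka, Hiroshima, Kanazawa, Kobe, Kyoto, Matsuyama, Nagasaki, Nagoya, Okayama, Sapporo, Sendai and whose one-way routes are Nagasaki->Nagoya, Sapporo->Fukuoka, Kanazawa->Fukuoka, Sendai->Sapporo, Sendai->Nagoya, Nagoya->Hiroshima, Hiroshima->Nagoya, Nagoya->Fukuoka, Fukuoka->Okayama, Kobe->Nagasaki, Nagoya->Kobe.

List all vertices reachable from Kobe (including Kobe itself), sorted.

Start at Kobe.
Its neighbours: Nagasaki.
Then their neighbours: Nagoya.
Then next layer: Fukuoka, Hiroshima.
Then next layer: Okayama.
Nothing further is reachable.

Fukuoka, Hiroshima, Kobe, Nagasaki, Nagoya, Okayama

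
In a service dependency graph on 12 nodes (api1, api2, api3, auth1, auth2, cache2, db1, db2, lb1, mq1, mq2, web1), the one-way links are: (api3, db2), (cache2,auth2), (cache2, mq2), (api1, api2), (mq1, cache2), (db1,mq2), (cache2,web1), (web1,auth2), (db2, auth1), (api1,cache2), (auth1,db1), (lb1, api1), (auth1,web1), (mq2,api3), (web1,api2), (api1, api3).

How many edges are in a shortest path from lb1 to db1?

5

Distance 0: lb1.
Distance 1: api1.
Distance 2: api2, api3, cache2.
Distance 3: auth2, db2, mq2, web1.
Distance 4: auth1.
Distance 5: db1 — contains db1.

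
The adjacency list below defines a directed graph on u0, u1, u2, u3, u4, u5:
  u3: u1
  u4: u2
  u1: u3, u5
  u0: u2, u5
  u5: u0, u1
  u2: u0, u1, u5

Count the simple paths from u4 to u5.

3

u4→u2→u0→u5
u4→u2→u1→u5
u4→u2→u5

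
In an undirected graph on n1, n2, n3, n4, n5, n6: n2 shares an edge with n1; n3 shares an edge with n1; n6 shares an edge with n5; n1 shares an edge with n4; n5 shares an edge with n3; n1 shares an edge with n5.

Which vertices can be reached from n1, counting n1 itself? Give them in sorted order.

Start at n1.
Its neighbours: n2, n3, n4, n5.
Then their neighbours: n6.
Every vertex is now reached.

n1, n2, n3, n4, n5, n6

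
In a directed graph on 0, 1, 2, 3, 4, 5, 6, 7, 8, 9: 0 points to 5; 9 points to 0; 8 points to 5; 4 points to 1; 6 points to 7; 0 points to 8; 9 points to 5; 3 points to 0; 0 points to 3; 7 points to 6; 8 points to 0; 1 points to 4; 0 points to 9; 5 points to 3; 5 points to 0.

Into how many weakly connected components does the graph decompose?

4

From 0: component {0, 3, 5, 8, 9}.
From 1: component {1, 4}.
From 2: component {2}.
From 6: component {6, 7}.
That's 4 components.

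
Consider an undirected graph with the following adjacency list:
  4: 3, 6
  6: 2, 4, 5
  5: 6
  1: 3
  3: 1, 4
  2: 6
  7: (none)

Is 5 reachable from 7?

No

7 has no edges, so nothing is reachable from it.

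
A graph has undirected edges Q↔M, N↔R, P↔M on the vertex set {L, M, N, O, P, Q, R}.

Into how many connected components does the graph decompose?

From L: component {L}.
From M: component {M, P, Q}.
From N: component {N, R}.
From O: component {O}.
That's 4 components.

4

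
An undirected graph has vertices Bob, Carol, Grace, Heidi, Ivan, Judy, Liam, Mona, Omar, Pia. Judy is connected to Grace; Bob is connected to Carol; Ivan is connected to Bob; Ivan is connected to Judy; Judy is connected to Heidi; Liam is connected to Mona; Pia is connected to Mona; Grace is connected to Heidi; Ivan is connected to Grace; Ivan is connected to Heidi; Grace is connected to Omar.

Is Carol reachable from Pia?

Explore from Pia.
Distance 1: reach Mona.
Distance 2: reach Liam.
The search is exhausted without reaching Carol; it lies in a different component.

No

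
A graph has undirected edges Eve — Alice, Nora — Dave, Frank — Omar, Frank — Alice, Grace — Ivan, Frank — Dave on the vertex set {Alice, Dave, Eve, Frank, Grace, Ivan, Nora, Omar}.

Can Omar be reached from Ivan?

No

Explore from Ivan.
Distance 1: reach Grace.
The search is exhausted without reaching Omar; it lies in a different component.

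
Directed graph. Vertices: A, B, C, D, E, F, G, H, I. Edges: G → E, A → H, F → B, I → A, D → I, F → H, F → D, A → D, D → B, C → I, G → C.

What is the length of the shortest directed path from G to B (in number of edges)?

Distance 0: G.
Distance 1: C, E.
Distance 2: I.
Distance 3: A.
Distance 4: D, H.
Distance 5: B — contains B.

5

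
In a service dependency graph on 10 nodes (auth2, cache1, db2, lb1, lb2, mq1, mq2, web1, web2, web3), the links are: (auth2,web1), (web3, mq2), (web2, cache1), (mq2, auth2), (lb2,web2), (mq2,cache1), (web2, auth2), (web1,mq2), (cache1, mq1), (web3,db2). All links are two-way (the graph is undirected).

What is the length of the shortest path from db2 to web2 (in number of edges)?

Distance 0: db2.
Distance 1: web3.
Distance 2: mq2.
Distance 3: auth2, cache1, web1.
Distance 4: mq1, web2 — contains web2.

4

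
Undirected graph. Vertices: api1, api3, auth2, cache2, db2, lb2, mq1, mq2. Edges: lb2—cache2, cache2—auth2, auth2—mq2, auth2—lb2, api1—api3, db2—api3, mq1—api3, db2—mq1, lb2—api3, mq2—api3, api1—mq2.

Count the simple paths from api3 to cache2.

6

api3–api1–mq2–auth2–cache2
api3–api1–mq2–auth2–lb2–cache2
api3–lb2–auth2–cache2
api3–lb2–cache2
api3–mq2–auth2–cache2
api3–mq2–auth2–lb2–cache2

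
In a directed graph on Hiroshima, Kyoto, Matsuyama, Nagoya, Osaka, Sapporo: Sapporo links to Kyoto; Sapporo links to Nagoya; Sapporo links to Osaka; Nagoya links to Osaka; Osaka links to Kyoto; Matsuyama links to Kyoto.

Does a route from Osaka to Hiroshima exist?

Explore from Osaka.
Distance 1: reach Kyoto.
The search from Osaka is exhausted; no directed path reaches Hiroshima.

No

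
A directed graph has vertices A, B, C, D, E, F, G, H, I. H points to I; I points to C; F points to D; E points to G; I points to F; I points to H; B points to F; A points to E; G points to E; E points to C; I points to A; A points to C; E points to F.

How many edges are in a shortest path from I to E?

Distance 0: I.
Distance 1: A, C, F, H.
Distance 2: D, E — contains E.

2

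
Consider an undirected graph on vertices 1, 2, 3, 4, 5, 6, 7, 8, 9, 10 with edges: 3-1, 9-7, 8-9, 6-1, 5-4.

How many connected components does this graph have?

From 1: component {1, 3, 6}.
From 2: component {2}.
From 4: component {4, 5}.
From 7: component {7, 8, 9}.
From 10: component {10}.
That's 5 components.

5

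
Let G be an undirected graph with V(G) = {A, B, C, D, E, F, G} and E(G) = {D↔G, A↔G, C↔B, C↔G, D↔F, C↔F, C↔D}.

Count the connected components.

2

From A: component {A, B, C, D, F, G}.
From E: component {E}.
That's 2 components.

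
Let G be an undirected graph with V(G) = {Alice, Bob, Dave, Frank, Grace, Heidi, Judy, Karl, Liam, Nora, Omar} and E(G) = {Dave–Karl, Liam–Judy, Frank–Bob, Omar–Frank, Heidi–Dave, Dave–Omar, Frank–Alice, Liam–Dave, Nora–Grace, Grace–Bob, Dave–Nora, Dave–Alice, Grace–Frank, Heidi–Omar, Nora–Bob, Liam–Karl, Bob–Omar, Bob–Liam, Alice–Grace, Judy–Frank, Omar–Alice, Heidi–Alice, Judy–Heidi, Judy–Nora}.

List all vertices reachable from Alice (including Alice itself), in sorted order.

Alice, Bob, Dave, Frank, Grace, Heidi, Judy, Karl, Liam, Nora, Omar

Start at Alice.
Its neighbours: Dave, Frank, Grace, Heidi, Omar.
Then their neighbours: Bob, Judy, Karl, Liam, Nora.
Every vertex is now reached.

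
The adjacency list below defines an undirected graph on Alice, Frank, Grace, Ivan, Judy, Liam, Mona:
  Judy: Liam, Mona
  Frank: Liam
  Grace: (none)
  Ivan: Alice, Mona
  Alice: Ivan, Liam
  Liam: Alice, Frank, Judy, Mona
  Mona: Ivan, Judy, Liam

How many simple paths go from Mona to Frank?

3

Mona–Ivan–Alice–Liam–Frank
Mona–Judy–Liam–Frank
Mona–Liam–Frank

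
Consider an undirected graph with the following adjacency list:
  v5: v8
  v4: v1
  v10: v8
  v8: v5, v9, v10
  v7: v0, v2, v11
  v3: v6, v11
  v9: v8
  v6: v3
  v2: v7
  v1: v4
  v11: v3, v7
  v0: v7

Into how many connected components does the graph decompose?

3

From v0: component {v0, v2, v3, v6, v7, v11}.
From v1: component {v1, v4}.
From v5: component {v5, v8, v9, v10}.
That's 3 components.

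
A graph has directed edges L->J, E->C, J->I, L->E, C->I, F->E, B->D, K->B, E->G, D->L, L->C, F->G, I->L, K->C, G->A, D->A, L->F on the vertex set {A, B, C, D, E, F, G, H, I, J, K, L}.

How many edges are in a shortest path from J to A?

5

Distance 0: J.
Distance 1: I.
Distance 2: L.
Distance 3: C, E, F.
Distance 4: G.
Distance 5: A — contains A.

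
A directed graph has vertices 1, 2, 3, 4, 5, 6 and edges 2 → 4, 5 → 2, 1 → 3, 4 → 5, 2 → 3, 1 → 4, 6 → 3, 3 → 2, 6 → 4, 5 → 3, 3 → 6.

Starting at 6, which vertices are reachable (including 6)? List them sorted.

Start at 6.
Its neighbours: 3, 4.
Then their neighbours: 2, 5.
Nothing further is reachable.

2, 3, 4, 5, 6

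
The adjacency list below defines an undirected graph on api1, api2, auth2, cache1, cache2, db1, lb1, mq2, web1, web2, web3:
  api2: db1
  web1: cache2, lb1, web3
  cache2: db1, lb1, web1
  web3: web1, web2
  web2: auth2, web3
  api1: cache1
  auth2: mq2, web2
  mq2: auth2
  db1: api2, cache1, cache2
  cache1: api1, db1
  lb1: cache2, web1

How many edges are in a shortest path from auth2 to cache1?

Distance 0: auth2.
Distance 1: mq2, web2.
Distance 2: web3.
Distance 3: web1.
Distance 4: cache2, lb1.
Distance 5: db1.
Distance 6: api2, cache1 — contains cache1.

6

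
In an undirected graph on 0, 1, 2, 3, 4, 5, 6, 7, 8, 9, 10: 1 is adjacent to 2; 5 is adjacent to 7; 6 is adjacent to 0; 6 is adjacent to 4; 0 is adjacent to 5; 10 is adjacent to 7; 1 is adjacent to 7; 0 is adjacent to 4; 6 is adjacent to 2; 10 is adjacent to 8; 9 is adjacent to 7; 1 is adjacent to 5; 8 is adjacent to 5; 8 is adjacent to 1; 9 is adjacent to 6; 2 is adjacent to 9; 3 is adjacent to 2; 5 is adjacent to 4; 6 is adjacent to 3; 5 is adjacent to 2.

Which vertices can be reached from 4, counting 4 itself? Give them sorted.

Start at 4.
Its neighbours: 0, 5, 6.
Then their neighbours: 1, 2, 3, 7, 8, 9.
Then next layer: 10.
Every vertex is now reached.

0, 1, 2, 3, 4, 5, 6, 7, 8, 9, 10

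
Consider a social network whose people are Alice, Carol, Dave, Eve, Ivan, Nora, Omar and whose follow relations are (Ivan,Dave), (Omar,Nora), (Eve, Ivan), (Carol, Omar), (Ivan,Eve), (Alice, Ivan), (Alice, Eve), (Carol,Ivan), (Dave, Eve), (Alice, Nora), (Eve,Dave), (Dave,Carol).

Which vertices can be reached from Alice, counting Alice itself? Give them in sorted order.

Alice, Carol, Dave, Eve, Ivan, Nora, Omar

Start at Alice.
Its neighbours: Eve, Ivan, Nora.
Then their neighbours: Dave.
Then next layer: Carol.
Then next layer: Omar.
Every vertex is now reached.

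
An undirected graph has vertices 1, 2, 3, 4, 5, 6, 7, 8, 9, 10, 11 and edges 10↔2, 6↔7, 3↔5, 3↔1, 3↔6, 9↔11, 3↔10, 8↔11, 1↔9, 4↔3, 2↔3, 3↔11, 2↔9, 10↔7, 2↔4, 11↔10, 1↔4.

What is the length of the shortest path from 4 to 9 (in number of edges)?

2

Distance 0: 4.
Distance 1: 1, 2, 3.
Distance 2: 5, 6, 9, 10, 11 — contains 9.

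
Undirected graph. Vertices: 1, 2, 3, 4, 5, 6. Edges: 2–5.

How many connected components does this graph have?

From 1: component {1}.
From 2: component {2, 5}.
From 3: component {3}.
From 4: component {4}.
From 6: component {6}.
That's 5 components.

5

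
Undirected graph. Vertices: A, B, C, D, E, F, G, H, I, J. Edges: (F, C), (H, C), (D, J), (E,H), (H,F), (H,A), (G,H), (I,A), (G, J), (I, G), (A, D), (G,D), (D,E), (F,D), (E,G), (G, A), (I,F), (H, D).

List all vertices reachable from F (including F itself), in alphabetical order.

A, C, D, E, F, G, H, I, J

Start at F.
Its neighbours: C, D, H, I.
Then their neighbours: A, E, G, J.
Nothing further is reachable.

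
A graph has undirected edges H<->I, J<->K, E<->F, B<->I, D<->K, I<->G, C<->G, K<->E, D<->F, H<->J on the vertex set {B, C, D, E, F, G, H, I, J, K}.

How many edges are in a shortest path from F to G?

6

Distance 0: F.
Distance 1: D, E.
Distance 2: K.
Distance 3: J.
Distance 4: H.
Distance 5: I.
Distance 6: B, G — contains G.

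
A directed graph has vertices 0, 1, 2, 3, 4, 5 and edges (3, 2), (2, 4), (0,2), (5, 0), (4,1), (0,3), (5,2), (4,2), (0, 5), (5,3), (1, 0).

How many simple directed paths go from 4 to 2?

5

4→1→0→2
4→1→0→3→2
4→1→0→5→2
4→1→0→5→3→2
4→2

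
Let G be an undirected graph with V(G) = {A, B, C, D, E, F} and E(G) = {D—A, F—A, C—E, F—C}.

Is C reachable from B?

B has no edges, so nothing is reachable from it.

No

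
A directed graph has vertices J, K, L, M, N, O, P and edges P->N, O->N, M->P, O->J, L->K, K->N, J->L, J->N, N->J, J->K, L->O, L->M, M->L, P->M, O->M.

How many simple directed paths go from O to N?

O→J→K→N
O→J→L→K→N
O→J→L→M→P→N
O→J→N
O→M→L→K→N
O→M→P→N
O→N

7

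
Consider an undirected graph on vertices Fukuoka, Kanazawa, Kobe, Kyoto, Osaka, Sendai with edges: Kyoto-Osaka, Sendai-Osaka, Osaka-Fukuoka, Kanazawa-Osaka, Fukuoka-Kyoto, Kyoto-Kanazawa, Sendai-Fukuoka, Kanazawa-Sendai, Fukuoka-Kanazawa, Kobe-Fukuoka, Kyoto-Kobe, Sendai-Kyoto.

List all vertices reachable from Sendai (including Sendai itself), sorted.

Start at Sendai.
Its neighbours: Fukuoka, Kanazawa, Kyoto, Osaka.
Then their neighbours: Kobe.
Every vertex is now reached.

Fukuoka, Kanazawa, Kobe, Kyoto, Osaka, Sendai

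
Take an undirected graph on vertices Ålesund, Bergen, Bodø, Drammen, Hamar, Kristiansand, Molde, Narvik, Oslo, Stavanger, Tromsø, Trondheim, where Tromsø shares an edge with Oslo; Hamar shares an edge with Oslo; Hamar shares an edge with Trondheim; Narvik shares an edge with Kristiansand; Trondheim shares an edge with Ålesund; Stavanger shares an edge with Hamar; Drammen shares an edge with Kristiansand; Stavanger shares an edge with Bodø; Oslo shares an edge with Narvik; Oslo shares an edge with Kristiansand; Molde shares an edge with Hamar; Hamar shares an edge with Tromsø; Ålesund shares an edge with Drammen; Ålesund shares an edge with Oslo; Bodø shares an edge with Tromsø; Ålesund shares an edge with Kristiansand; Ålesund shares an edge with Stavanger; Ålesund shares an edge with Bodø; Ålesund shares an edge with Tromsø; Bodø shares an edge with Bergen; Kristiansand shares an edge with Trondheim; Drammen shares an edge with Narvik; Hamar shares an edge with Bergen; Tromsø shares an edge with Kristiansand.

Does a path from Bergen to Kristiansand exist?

Explore from Bergen.
Distance 1: reach Bodø, Hamar.
Distance 2: reach Ålesund, Molde, Oslo, Stavanger, Tromsø, Trondheim.
Distance 3: reach Drammen, Kristiansand, Narvik.
Found Kristiansand.

Yes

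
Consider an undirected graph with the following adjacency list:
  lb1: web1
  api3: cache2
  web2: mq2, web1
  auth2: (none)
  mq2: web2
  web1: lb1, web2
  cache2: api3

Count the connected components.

3

From api3: component {api3, cache2}.
From auth2: component {auth2}.
From lb1: component {lb1, mq2, web1, web2}.
That's 3 components.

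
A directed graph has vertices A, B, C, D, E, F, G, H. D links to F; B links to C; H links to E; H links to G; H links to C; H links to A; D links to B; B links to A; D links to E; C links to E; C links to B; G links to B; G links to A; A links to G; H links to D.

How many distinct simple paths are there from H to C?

4

H→A→G→B→C
H→C
H→D→B→C
H→G→B→C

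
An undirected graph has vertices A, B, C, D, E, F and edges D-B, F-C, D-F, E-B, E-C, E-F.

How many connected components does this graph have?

2

From A: component {A}.
From B: component {B, C, D, E, F}.
That's 2 components.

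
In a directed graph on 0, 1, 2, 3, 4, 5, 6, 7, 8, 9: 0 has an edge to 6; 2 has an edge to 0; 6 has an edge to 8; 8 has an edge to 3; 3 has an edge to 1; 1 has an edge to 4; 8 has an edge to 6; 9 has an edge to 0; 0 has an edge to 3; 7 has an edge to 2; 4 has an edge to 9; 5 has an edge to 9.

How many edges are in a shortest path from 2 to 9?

Distance 0: 2.
Distance 1: 0.
Distance 2: 3, 6.
Distance 3: 1, 8.
Distance 4: 4.
Distance 5: 9 — contains 9.

5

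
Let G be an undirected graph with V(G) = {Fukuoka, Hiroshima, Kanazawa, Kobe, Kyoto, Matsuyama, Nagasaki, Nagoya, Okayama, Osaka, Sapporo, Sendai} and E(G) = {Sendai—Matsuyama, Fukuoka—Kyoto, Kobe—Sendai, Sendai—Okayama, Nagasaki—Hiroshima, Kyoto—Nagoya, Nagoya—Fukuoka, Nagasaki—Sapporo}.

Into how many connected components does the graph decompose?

5

From Fukuoka: component {Fukuoka, Kyoto, Nagoya}.
From Hiroshima: component {Hiroshima, Nagasaki, Sapporo}.
From Kanazawa: component {Kanazawa}.
From Kobe: component {Kobe, Matsuyama, Okayama, Sendai}.
From Osaka: component {Osaka}.
That's 5 components.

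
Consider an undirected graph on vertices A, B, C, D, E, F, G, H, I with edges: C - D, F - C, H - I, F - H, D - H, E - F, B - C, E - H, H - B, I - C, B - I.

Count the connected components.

From A: component {A}.
From B: component {B, C, D, E, F, H, I}.
From G: component {G}.
That's 3 components.

3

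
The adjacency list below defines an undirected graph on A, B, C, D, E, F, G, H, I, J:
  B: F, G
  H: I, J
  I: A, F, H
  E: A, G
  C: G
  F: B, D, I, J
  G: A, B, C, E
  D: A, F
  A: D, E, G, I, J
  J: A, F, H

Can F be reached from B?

Explore from B.
Distance 1: reach F, G.
Found F.

Yes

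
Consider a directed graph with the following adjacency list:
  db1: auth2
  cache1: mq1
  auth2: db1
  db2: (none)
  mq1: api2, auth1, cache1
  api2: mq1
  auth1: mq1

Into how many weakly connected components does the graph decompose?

From api2: component {api2, auth1, cache1, mq1}.
From auth2: component {auth2, db1}.
From db2: component {db2}.
That's 3 components.

3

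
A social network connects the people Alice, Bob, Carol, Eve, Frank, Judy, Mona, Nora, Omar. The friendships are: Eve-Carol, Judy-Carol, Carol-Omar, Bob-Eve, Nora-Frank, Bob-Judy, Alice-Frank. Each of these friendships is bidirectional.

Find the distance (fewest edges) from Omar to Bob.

3

Distance 0: Omar.
Distance 1: Carol.
Distance 2: Eve, Judy.
Distance 3: Bob — contains Bob.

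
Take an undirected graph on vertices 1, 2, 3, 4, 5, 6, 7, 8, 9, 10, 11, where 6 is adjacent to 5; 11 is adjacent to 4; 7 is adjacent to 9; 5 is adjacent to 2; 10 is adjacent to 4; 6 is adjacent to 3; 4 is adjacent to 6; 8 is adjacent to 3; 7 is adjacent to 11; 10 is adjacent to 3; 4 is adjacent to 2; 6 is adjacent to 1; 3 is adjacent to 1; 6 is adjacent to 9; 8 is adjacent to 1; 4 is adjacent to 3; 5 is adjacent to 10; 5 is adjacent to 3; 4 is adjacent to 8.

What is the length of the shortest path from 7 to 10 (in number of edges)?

3

Distance 0: 7.
Distance 1: 9, 11.
Distance 2: 4, 6.
Distance 3: 1, 2, 3, 5, 8, 10 — contains 10.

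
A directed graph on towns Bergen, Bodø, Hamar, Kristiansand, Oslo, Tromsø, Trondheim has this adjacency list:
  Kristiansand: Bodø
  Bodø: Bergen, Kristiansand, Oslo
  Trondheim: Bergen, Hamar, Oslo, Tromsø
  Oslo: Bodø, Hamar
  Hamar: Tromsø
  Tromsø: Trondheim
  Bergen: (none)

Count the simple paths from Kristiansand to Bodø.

1

Kristiansand→Bodø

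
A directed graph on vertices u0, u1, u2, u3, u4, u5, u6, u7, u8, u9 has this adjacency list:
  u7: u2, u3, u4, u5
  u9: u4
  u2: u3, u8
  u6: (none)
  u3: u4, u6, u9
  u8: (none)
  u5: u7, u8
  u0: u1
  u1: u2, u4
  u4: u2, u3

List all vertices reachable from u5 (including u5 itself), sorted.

Start at u5.
Its neighbours: u7, u8.
Then their neighbours: u2, u3, u4.
Then next layer: u6, u9.
Nothing further is reachable.

u2, u3, u4, u5, u6, u7, u8, u9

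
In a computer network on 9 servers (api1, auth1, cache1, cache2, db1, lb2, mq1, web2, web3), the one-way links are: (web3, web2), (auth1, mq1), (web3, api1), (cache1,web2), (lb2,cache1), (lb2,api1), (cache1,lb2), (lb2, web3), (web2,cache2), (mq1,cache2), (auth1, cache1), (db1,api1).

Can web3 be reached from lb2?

Explore from lb2.
Distance 1: reach api1, cache1, web3.
Found web3.

Yes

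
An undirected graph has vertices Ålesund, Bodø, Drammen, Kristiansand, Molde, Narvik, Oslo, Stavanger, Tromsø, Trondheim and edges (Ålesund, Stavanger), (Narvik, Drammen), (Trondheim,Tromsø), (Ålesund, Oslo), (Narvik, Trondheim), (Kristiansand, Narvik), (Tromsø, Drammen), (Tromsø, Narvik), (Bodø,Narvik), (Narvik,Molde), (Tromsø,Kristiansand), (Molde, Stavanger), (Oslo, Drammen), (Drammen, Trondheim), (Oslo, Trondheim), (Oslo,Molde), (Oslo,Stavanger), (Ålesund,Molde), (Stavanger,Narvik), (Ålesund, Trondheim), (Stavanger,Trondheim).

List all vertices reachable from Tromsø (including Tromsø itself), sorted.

Start at Tromsø.
Its neighbours: Drammen, Kristiansand, Narvik, Trondheim.
Then their neighbours: Ålesund, Bodø, Molde, Oslo, Stavanger.
Every vertex is now reached.

Ålesund, Bodø, Drammen, Kristiansand, Molde, Narvik, Oslo, Stavanger, Tromsø, Trondheim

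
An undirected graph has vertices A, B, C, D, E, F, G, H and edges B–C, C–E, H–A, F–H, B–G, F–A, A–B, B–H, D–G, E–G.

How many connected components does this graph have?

From A: component {A, B, C, D, E, F, G, H}.
That's 1 component.

1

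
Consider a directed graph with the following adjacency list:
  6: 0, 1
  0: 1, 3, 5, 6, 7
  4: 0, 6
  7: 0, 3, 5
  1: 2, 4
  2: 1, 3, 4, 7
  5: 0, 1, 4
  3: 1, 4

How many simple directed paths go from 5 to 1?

15

5→0→1
5→0→3→1
5→0→3→4→6→1
5→0→6→1
5→0→7→3→1
5→0→7→3→4→6→1
5→1
5→4→0→1
5→4→0→3→1
5→4→0→6→1
5→4→0→7→3→1
5→4→6→0→1
5→4→6→0→3→1
5→4→6→0→7→3→1
5→4→6→1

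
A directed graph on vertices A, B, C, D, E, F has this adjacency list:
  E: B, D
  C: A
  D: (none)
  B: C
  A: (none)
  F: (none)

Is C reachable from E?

Yes

Explore from E.
Distance 1: reach B, D.
Distance 2: reach C.
Found C.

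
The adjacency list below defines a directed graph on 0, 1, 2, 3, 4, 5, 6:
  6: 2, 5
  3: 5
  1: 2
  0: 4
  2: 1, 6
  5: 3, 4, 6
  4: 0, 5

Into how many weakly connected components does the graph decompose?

1

From 0: component {0, 1, 2, 3, 4, 5, 6}.
That's 1 component.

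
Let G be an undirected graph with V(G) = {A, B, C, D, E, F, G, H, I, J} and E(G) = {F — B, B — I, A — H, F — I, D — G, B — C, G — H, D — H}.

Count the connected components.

From A: component {A, D, G, H}.
From B: component {B, C, F, I}.
From E: component {E}.
From J: component {J}.
That's 4 components.

4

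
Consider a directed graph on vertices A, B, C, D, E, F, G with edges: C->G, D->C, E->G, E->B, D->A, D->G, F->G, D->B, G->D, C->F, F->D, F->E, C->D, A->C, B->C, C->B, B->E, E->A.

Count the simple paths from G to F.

4

G→D→A→C→F
G→D→B→C→F
G→D→B→E→A→C→F
G→D→C→F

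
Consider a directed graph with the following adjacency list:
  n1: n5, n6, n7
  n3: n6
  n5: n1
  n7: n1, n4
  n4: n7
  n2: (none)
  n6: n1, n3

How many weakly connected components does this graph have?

2

From n1: component {n1, n3, n4, n5, n6, n7}.
From n2: component {n2}.
That's 2 components.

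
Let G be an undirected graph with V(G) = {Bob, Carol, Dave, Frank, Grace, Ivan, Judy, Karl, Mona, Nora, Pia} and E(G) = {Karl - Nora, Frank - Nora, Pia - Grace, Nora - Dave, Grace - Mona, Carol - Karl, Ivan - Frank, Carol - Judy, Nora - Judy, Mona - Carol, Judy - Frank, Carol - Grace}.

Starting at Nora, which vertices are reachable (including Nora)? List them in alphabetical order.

Carol, Dave, Frank, Grace, Ivan, Judy, Karl, Mona, Nora, Pia

Start at Nora.
Its neighbours: Dave, Frank, Judy, Karl.
Then their neighbours: Carol, Ivan.
Then next layer: Grace, Mona.
Then next layer: Pia.
Nothing further is reachable.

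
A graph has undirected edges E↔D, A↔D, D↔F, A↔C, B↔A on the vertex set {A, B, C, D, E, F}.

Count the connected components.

From A: component {A, B, C, D, E, F}.
That's 1 component.

1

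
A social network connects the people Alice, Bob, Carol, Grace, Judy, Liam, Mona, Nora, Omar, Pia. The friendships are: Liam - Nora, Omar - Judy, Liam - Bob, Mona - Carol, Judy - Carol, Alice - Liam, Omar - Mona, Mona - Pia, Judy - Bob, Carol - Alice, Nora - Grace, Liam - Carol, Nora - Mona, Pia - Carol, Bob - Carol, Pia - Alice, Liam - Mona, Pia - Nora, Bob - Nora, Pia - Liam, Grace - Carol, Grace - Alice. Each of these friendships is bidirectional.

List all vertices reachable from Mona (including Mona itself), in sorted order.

Alice, Bob, Carol, Grace, Judy, Liam, Mona, Nora, Omar, Pia

Start at Mona.
Its neighbours: Carol, Liam, Nora, Omar, Pia.
Then their neighbours: Alice, Bob, Grace, Judy.
Every vertex is now reached.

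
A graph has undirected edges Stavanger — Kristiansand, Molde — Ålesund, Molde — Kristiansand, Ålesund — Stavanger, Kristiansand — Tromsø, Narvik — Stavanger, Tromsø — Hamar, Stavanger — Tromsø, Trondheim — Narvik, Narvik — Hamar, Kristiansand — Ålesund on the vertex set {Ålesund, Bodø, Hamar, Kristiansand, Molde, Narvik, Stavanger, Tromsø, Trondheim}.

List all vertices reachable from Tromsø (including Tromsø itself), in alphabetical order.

Start at Tromsø.
Its neighbours: Hamar, Kristiansand, Stavanger.
Then their neighbours: Ålesund, Molde, Narvik.
Then next layer: Trondheim.
Nothing further is reachable.

Ålesund, Hamar, Kristiansand, Molde, Narvik, Stavanger, Tromsø, Trondheim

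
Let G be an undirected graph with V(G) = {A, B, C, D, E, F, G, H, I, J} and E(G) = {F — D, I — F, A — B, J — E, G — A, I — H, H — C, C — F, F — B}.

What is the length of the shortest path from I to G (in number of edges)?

Distance 0: I.
Distance 1: F, H.
Distance 2: B, C, D.
Distance 3: A.
Distance 4: G — contains G.

4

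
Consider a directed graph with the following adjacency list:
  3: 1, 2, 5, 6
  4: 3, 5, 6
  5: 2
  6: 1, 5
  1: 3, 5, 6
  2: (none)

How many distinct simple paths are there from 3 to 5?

5

3→1→5
3→1→6→5
3→5
3→6→1→5
3→6→5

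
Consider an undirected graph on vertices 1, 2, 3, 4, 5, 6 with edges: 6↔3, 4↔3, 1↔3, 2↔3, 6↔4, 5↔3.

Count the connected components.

From 1: component {1, 2, 3, 4, 5, 6}.
That's 1 component.

1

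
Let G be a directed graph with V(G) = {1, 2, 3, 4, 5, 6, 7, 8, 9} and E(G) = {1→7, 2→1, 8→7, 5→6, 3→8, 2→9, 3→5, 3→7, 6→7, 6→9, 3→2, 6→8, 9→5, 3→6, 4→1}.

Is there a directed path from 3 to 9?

Yes

Explore from 3.
Distance 1: reach 2, 5, 6, 7, 8.
Distance 2: reach 1, 9.
Found 9.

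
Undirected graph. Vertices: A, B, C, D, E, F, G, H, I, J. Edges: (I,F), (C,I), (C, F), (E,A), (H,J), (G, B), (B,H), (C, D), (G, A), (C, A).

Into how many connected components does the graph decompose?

From A: component {A, B, C, D, E, F, G, H, I, J}.
That's 1 component.

1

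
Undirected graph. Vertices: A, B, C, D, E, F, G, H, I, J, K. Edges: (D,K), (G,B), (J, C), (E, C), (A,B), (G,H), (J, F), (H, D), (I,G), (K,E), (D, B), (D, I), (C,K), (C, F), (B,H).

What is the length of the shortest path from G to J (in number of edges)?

Distance 0: G.
Distance 1: B, H, I.
Distance 2: A, D.
Distance 3: K.
Distance 4: C, E.
Distance 5: F, J — contains J.

5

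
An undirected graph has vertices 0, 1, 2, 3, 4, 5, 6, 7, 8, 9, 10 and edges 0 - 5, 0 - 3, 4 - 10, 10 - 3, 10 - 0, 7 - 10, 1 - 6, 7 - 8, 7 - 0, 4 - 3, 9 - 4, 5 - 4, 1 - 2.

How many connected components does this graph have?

From 0: component {0, 3, 4, 5, 7, 8, 9, 10}.
From 1: component {1, 2, 6}.
That's 2 components.

2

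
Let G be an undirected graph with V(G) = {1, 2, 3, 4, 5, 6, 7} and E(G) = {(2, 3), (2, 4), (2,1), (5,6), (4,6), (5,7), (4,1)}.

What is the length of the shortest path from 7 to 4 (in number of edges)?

Distance 0: 7.
Distance 1: 5.
Distance 2: 6.
Distance 3: 4 — contains 4.

3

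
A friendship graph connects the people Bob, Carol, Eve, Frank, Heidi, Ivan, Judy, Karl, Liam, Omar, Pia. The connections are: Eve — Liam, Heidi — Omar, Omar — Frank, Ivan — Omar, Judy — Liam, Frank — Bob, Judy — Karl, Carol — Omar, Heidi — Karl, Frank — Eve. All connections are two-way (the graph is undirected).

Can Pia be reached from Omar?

No

Explore from Omar.
Distance 1: reach Carol, Frank, Heidi, Ivan.
Distance 2: reach Bob, Eve, Karl.
Distance 3: reach Judy, Liam.
The search is exhausted without reaching Pia; it lies in a different component.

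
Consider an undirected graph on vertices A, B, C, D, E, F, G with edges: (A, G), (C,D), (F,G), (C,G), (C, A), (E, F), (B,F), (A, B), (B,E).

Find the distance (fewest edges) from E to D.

4

Distance 0: E.
Distance 1: B, F.
Distance 2: A, G.
Distance 3: C.
Distance 4: D — contains D.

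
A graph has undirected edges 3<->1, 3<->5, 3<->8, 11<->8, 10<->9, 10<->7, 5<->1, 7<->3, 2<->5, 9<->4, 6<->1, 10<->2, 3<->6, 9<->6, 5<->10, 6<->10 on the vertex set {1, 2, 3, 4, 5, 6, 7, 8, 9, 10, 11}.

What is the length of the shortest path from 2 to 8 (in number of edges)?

Distance 0: 2.
Distance 1: 5, 10.
Distance 2: 1, 3, 6, 7, 9.
Distance 3: 4, 8 — contains 8.

3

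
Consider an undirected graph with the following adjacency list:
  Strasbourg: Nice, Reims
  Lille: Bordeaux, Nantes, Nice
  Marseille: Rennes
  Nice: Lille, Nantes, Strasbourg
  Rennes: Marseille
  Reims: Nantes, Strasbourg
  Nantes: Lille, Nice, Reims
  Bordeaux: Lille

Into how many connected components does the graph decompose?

From Bordeaux: component {Bordeaux, Lille, Nantes, Nice, Reims, Strasbourg}.
From Marseille: component {Marseille, Rennes}.
That's 2 components.

2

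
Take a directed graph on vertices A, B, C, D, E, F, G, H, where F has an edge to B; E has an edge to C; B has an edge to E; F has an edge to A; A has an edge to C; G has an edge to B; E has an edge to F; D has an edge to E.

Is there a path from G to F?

Yes

Explore from G.
Distance 1: reach B.
Distance 2: reach E.
Distance 3: reach C, F.
Found F.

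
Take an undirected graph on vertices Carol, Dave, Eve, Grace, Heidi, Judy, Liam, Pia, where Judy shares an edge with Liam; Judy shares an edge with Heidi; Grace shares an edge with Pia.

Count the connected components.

5

From Carol: component {Carol}.
From Dave: component {Dave}.
From Eve: component {Eve}.
From Grace: component {Grace, Pia}.
From Heidi: component {Heidi, Judy, Liam}.
That's 5 components.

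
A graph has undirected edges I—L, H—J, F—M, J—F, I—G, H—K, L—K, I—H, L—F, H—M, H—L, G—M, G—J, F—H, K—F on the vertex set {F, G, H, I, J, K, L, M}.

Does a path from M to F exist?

Explore from M.
Distance 1: reach F, G, H.
Found F.

Yes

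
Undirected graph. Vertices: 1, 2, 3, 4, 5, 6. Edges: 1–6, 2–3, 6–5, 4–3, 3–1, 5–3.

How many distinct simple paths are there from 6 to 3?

6–1–3
6–5–3

2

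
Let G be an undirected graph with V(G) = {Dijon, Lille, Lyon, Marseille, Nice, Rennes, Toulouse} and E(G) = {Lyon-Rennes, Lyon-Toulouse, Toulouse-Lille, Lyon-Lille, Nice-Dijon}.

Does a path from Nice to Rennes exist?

No

Explore from Nice.
Distance 1: reach Dijon.
The search is exhausted without reaching Rennes; it lies in a different component.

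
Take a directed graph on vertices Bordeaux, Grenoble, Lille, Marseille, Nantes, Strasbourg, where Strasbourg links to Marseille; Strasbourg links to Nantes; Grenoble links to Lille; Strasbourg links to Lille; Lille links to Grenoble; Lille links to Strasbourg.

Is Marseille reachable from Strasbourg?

Explore from Strasbourg.
Distance 1: reach Lille, Marseille, Nantes.
Found Marseille.

Yes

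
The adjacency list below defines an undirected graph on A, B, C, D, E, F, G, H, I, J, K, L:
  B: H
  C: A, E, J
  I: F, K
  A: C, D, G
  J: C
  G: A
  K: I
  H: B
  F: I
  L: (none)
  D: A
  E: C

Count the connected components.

From A: component {A, C, D, E, G, J}.
From B: component {B, H}.
From F: component {F, I, K}.
From L: component {L}.
That's 4 components.

4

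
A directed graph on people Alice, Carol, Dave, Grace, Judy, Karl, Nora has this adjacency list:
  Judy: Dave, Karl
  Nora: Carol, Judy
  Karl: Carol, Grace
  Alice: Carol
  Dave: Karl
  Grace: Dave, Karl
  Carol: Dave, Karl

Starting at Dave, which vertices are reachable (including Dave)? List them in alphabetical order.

Start at Dave.
Its neighbours: Karl.
Then their neighbours: Carol, Grace.
Nothing further is reachable.

Carol, Dave, Grace, Karl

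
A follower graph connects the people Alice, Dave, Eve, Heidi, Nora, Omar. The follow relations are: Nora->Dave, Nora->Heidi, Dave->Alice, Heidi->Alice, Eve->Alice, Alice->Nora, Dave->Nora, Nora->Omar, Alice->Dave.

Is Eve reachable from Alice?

Explore from Alice.
Distance 1: reach Dave, Nora.
Distance 2: reach Heidi, Omar.
The search from Alice is exhausted; no directed path reaches Eve.

No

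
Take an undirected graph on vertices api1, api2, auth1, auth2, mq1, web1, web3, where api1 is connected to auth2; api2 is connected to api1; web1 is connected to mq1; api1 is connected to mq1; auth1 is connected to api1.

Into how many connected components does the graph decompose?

2

From api1: component {api1, api2, auth1, auth2, mq1, web1}.
From web3: component {web3}.
That's 2 components.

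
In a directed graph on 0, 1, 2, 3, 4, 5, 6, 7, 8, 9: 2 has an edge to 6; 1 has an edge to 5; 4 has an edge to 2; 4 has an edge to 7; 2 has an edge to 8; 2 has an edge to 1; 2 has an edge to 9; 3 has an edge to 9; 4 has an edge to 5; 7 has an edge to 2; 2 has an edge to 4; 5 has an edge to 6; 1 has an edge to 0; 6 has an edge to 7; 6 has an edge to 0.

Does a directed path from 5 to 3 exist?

No

Explore from 5.
Distance 1: reach 6.
Distance 2: reach 0, 7.
Distance 3: reach 2.
Distance 4: reach 1, 4, 8, 9.
The search from 5 is exhausted; no directed path reaches 3.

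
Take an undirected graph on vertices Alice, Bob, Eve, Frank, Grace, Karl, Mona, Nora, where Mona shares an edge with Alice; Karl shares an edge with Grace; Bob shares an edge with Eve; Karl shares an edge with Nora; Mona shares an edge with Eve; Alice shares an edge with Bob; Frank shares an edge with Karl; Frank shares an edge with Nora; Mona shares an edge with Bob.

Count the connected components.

From Alice: component {Alice, Bob, Eve, Mona}.
From Frank: component {Frank, Grace, Karl, Nora}.
That's 2 components.

2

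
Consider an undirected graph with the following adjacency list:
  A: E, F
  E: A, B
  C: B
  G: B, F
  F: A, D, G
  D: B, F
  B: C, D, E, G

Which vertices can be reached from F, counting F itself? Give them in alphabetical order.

A, B, C, D, E, F, G

Start at F.
Its neighbours: A, D, G.
Then their neighbours: B, E.
Then next layer: C.
Every vertex is now reached.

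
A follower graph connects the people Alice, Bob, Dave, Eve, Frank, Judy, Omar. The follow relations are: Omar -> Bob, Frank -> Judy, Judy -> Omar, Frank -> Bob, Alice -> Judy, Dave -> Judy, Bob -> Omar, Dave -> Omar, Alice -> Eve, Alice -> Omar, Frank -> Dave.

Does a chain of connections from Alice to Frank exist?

Explore from Alice.
Distance 1: reach Eve, Judy, Omar.
Distance 2: reach Bob.
The search from Alice is exhausted; no directed path reaches Frank.

No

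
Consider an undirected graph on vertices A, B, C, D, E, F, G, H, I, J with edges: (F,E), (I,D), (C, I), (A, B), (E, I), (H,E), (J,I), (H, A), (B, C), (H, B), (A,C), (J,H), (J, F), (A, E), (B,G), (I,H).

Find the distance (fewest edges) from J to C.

2

Distance 0: J.
Distance 1: F, H, I.
Distance 2: A, B, C, D, E — contains C.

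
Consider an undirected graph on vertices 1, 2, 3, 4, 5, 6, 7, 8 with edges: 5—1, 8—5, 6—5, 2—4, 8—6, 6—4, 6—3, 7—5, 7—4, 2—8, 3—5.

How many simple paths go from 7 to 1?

7–4–2–8–5–1
7–4–2–8–6–3–5–1
7–4–2–8–6–5–1
7–4–6–3–5–1
7–4–6–5–1
7–4–6–8–5–1
7–5–1

7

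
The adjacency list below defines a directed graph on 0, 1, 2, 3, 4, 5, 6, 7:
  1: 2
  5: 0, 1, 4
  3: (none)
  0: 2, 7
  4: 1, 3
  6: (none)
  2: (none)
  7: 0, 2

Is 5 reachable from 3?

3 has no outgoing edges, so nothing is reachable from it.

No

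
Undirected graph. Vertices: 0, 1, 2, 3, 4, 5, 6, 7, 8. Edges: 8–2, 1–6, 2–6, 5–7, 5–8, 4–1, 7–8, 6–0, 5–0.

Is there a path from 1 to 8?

Explore from 1.
Distance 1: reach 4, 6.
Distance 2: reach 0, 2.
Distance 3: reach 5, 8.
Found 8.

Yes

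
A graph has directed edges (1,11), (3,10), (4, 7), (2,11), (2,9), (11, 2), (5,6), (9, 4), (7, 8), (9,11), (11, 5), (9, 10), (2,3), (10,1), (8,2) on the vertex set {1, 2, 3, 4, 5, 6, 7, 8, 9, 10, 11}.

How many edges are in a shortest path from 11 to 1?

4

Distance 0: 11.
Distance 1: 2, 5.
Distance 2: 3, 6, 9.
Distance 3: 4, 10.
Distance 4: 1, 7 — contains 1.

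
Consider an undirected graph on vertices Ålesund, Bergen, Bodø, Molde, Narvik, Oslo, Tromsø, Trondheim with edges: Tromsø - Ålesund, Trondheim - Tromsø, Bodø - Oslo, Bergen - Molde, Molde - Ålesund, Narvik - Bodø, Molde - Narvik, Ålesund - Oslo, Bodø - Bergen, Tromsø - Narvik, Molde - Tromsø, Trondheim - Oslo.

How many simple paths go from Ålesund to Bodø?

15

Ålesund–Molde–Bergen–Bodø
Ålesund–Molde–Narvik–Bodø
Ålesund–Molde–Narvik–Tromsø–Trondheim–Oslo–Bodø
Ålesund–Molde–Tromsø–Narvik–Bodø
Ålesund–Molde–Tromsø–Trondheim–Oslo–Bodø
Ålesund–Oslo–Bodø
Ålesund–Oslo–Trondheim–Tromsø–Molde–Bergen–Bodø
Ålesund–Oslo–Trondheim–Tromsø–Molde–Narvik–Bodø
Ålesund–Oslo–Trondheim–Tromsø–Narvik–Bodø
Ålesund–Oslo–Trondheim–Tromsø–Narvik–Molde–Bergen–Bodø
Ålesund–Tromsø–Molde–Bergen–Bodø
Ålesund–Tromsø–Molde–Narvik–Bodø
Ålesund–Tromsø–Narvik–Bodø
Ålesund–Tromsø–Narvik–Molde–Bergen–Bodø
Ålesund–Tromsø–Trondheim–Oslo–Bodø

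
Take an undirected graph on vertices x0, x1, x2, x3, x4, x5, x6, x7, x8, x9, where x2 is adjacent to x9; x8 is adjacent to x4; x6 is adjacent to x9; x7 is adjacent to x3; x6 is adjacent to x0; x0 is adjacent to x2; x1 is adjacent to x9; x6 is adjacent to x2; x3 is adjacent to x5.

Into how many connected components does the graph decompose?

3

From x0: component {x0, x1, x2, x6, x9}.
From x3: component {x3, x5, x7}.
From x4: component {x4, x8}.
That's 3 components.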